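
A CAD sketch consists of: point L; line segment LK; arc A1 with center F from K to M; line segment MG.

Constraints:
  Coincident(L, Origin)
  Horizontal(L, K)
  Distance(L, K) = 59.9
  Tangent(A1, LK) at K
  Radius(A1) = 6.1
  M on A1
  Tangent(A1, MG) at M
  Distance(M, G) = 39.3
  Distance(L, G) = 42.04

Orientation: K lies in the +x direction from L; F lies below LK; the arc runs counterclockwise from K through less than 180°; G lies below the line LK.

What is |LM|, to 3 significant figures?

55.5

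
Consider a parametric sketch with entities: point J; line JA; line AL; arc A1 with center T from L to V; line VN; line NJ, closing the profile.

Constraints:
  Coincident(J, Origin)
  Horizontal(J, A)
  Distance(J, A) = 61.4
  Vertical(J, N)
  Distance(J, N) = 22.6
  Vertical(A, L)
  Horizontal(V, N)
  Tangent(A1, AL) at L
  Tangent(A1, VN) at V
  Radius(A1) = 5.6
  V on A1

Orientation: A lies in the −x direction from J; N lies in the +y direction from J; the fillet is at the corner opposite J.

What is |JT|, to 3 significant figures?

58.3

J and N share the same x with |JN| = 22.6 and N on the +y side, so N = (0.00, 22.6). The virtual corner opposite J is at (-61.4, 22.6). Tangency of A1 to AL means the radius TL is perpendicular to AL and since A1 is tangent to VN there, TV ⟂ VN, with radius 5.6, so the center T sits 5.6 in from both sides at T = (-55.8, 17.0). Then |JT| = |T − J| = 58.3.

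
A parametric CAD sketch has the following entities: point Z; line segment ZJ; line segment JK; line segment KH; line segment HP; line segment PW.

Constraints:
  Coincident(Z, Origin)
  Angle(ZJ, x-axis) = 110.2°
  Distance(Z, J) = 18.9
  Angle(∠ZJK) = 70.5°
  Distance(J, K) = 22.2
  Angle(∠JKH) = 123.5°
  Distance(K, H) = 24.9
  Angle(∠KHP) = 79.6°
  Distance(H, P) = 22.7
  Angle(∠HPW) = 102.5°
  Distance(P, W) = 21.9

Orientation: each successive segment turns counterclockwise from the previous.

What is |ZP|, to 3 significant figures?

14.7

Z is at the origin; ZJ runs at 110.2° with length 18.9, so J = (-6.53, 17.7). ∠ZJK = 70.5° gives JK at -140° from the x-axis; with |JK| = 22.2, K = (-23.6, 3.56). ∠JKH = 123.5° gives KH at -83.8° from the x-axis; with |KH| = 24.9, H = (-20.9, -21.2). ∠KHP = 79.6° gives HP at 16.6° from the x-axis; with |HP| = 22.7, P = (0.836, -14.7). Then |ZP| = |P − Z| = 14.7.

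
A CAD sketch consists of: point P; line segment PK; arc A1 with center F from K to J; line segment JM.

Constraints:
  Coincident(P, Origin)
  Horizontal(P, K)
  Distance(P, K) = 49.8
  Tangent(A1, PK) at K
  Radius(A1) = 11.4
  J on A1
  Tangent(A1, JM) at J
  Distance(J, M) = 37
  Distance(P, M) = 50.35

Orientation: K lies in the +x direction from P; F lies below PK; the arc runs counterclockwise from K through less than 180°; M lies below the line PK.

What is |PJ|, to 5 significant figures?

39.777

Checks: |FJ| = 11.40 ✓; ∠(FJ, JM) = 90.00° ✓; |JM| = 37.00 ✓; |PM| = 50.35 ✓.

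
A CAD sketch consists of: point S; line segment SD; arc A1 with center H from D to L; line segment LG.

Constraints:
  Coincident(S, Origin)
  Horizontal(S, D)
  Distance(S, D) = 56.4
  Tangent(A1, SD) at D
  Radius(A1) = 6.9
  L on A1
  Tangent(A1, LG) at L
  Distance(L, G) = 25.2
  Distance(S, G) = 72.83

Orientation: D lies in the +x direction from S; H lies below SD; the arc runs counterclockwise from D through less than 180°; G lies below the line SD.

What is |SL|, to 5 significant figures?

52.014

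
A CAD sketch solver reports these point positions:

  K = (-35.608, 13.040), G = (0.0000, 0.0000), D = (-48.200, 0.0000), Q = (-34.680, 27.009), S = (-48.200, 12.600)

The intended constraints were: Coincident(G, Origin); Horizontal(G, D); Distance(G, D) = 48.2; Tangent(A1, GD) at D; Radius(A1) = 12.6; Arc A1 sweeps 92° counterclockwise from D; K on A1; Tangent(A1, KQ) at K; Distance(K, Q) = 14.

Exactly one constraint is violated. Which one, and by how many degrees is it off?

Tangent(A1, KQ) at K — off by 5.80°.

G = (0.00, 0.00) ✓; G.y = 0.00, D.y = 0.00 ✓; |GD| = 48.20 ✓; ∠(SD, DG) = 90.00° ✓; |SD| = 12.60 ✓; bearing(S→K) − bearing(S→D) = 92.00° ✓; |SK| = 12.60 ✓; ∠(SK, KQ) = 95.80° ✗; |KQ| = 14.00 ✓.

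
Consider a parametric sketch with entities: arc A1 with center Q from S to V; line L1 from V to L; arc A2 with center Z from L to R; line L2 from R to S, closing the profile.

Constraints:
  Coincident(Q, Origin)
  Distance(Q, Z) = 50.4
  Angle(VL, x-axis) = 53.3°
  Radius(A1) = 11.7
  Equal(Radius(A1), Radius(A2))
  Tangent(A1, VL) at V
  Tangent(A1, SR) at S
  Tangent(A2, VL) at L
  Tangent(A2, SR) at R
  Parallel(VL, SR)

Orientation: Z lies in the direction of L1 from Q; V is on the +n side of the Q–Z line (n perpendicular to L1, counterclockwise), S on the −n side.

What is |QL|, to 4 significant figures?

51.74

The slot axis is L1's direction at 53.3°, so u = (cos 53.3°, sin 53.3°) = (0.5976, 0.8018) and n = (−sin 53.3°, cos 53.3°) = (-0.8018, 0.5976). Q is at the origin and Z lies 50.4 along u from Q, so Z = 50.4·u = (30.12, 40.41). Tangency of A1 to both parallel lines with radius 11.7 puts V and S at Q ± 11.7·n: V = (-9.381, 6.992), S = (9.381, -6.992). Equal radii place L and R the same way about Z: L = Z + 11.7·n = (20.74, 47.40), R = Z − 11.7·n = (39.50, 33.42). Then |QL| = |L − Q| = 51.74.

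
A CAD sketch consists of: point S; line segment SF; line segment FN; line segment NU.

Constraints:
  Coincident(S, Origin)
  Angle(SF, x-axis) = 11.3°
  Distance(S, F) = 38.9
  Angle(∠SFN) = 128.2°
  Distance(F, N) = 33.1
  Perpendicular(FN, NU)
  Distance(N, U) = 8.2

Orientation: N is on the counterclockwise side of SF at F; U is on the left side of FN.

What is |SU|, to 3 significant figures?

61.4

S is at the origin; SF runs at 11.3° with length 38.9, so F = 38.9·(cos 11.3°, sin 11.3°) = (38.1, 7.62). ∠SFN = 128.2°, so FN runs at 11.3° + (180° − 128.2°) = 63.1° from the x-axis; with |FN| = 33.1, N = F + 33.1·(cos 63.1°, sin 63.1°) = (53.1, 37.1). The perpendicularity gives NU at right angles to FN; with |NU| = 8.2 on the left of FN, U = N + 8.2·(-0.892, 0.452) = (45.8, 40.9). Then |SU| = |U − S| = 61.4.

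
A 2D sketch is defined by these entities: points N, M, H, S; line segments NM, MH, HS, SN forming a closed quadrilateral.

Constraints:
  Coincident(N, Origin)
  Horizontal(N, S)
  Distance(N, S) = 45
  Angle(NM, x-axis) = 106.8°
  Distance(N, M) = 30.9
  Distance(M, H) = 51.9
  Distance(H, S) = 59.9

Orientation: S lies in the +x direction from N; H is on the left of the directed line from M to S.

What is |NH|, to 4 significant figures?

67.94

N is at the origin; N and S share the same y with |NS| = 45.0 and S in +x, so S = (45.0, 0). NM runs at 106.8° with |NM| = 30.9, so M = (-8.931, 29.58). H is determined by |MH| = 51.9 and |HS| = 59.9 together: it lies at the intersection of circle(M, 51.9) and circle(S, 59.9). With |MS| = 61.51, the foot of the radical line on MS is 23.49 from M and the perpendicular offset is √(51.9² − 23.49²) = 46.28. Taking the left-of-MS solution: H = (33.92, 58.87).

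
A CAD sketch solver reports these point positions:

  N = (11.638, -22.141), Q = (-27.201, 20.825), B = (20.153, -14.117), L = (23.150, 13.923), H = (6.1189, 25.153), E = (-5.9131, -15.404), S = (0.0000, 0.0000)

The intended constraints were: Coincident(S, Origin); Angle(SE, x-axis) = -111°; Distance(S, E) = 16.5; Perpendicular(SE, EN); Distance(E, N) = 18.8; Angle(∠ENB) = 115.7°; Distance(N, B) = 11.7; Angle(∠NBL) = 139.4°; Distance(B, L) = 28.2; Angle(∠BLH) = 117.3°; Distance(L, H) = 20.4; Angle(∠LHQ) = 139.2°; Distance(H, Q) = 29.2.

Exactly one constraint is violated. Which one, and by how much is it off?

Distance(H, Q) = 29.2 — off by 4.40.

S = (0.00, 0.00) ✓; SE at -111.0° ✓; |SE| = 16.50 ✓; ∠(SE, EN) = 90.00° ✓; |EN| = 18.80 ✓; ∠ENB = 115.7° ✓; |NB| = 11.70 ✓; ∠NBL = 139.4° ✓; |BL| = 28.20 ✓; ∠BLH = 117.3° ✓; |LH| = 20.40 ✓; ∠LHQ = 139.2° ✓; |HQ| = 33.60 ✗.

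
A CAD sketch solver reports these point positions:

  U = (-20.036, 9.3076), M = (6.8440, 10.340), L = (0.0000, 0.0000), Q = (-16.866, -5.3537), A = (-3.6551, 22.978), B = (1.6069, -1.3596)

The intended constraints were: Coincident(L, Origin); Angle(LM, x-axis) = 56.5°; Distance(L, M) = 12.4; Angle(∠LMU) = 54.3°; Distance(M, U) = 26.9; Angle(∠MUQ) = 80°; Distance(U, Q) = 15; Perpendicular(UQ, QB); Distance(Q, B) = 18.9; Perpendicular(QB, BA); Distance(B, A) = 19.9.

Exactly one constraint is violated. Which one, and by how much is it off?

Distance(B, A) = 19.9 — off by 5.00.

L = (0.00, 0.00) ✓; LM at 56.50° ✓; |LM| = 12.40 ✓; ∠LMU = 54.30° ✓; |MU| = 26.90 ✓; ∠MUQ = 80.00° ✓; |UQ| = 15.00 ✓; ∠(UQ, QB) = 90.00° ✓; |QB| = 18.90 ✓; ∠(QB, BA) = 90.00° ✓; |BA| = 24.90 ✗.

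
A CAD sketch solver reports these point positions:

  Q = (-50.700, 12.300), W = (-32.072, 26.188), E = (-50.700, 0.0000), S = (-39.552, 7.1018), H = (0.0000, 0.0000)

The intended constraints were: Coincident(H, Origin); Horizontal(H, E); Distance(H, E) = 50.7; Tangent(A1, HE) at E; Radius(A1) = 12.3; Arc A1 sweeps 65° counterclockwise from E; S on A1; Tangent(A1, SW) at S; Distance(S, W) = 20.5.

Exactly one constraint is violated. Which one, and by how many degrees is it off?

Tangent(A1, SW) at S — off by 3.60°.

H = (0.00, 0.00) ✓; H.y = 0.00, E.y = 0.00 ✓; |HE| = 50.70 ✓; ∠(QE, EH) = 90.00° ✓; |QE| = 12.30 ✓; bearing(Q→S) − bearing(Q→E) = 65.00° ✓; |QS| = 12.30 ✓; ∠(QS, SW) = 86.40° ✗; |SW| = 20.50 ✓.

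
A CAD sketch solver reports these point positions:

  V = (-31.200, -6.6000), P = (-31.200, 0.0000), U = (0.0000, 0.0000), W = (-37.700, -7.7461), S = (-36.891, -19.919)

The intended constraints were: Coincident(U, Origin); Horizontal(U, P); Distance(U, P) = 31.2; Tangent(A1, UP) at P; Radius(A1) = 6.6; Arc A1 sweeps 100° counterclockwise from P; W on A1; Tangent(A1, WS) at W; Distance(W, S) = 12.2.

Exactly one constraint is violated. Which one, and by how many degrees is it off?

Tangent(A1, WS) at W — off by 6.20°.

U = (0.00, 0.00) ✓; U.y = 0.00, P.y = 0.00 ✓; |UP| = 31.20 ✓; ∠(VP, PU) = 90.00° ✓; |VP| = 6.600 ✓; bearing(V→W) − bearing(V→P) = 100.0° ✓; |VW| = 6.600 ✓; ∠(VW, WS) = 96.20° ✗; |WS| = 12.20 ✓.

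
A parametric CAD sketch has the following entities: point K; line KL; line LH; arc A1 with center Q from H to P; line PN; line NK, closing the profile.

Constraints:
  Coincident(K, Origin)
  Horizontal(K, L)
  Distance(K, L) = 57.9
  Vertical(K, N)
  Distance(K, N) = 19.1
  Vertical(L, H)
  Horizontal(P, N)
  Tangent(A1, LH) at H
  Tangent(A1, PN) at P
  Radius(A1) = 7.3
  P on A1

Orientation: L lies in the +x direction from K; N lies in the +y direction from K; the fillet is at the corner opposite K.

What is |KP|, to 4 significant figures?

54.08

K is at the origin; K and L share the same y with |KL| = 57.9 and L on the +x side, so L = (57.90, 0.000). KN is vertical with |KN| = 19.1 and N on the +y side, so N = (0.000, 19.10). The virtual corner opposite K is at (57.90, 19.10). A1 meets LH tangentially, so QH is at right angles to LH and the tangent condition forces QP to be normal to PN, with radius 7.3, so the center Q sits 7.3 in from both sides at Q = (50.60, 11.80). That places the tangent points at H = (57.90, 11.80) on LH and P = (50.60, 19.10) on PN. Then |KP| = |P − K| = 54.08.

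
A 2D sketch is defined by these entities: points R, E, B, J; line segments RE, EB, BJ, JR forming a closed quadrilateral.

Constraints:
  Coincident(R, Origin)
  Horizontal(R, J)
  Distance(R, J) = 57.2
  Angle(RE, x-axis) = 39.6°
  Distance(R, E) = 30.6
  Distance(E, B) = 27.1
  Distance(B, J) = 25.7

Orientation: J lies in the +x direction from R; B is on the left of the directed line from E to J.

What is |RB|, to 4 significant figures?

55.93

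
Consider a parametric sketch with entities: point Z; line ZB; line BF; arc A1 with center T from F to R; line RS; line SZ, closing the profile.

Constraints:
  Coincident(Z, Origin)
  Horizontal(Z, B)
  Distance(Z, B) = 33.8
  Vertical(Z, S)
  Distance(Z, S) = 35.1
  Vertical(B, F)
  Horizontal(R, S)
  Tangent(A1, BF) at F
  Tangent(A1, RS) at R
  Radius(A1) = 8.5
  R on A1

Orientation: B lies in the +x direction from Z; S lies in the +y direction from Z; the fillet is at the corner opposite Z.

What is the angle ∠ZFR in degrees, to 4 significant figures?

83.20°

Z is at the origin; Z and B share the same y with |ZB| = 33.8 and B on the +x side, so B = (33.80, 0.000). ZS is vertical with |ZS| = 35.1 and S on the +y side, so S = (0.000, 35.10). The virtual corner opposite Z is at (33.80, 35.10). Tangency of A1 to BF means the radius TF is perpendicular to BF and the tangent condition forces TR to be normal to RS, with radius 8.5, so the center T sits 8.5 in from both sides at T = (25.30, 26.60). That places the tangent points at F = (33.80, 26.60) on BF and R = (25.30, 35.10) on RS. Then cos ∠ZFR = FZ·FR / (|FZ||FR|), giving 83.20°.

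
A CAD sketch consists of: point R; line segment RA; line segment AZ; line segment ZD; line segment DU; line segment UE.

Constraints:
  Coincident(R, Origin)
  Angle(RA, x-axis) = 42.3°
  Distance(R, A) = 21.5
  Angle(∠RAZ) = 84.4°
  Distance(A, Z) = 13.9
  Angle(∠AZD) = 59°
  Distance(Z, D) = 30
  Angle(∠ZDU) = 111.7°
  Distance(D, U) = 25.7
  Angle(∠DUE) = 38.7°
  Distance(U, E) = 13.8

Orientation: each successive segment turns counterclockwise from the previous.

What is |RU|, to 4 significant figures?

29.01

R is at the origin; RA runs at 42.3° with length 21.5, so A = (15.90, 14.47). ∠RAZ = 84.4° gives AZ at 137.9° from the x-axis; with |AZ| = 13.9, Z = (5.589, 23.79). ∠AZD = 59.0° gives ZD at -101.1° from the x-axis; with |ZD| = 30.0, D = (-0.1871, -5.650). ∠ZDU = 111.7° gives DU at -32.80° from the x-axis; with |DU| = 25.7, U = (21.42, -19.57). Then |RU| = |U − R| = 29.01.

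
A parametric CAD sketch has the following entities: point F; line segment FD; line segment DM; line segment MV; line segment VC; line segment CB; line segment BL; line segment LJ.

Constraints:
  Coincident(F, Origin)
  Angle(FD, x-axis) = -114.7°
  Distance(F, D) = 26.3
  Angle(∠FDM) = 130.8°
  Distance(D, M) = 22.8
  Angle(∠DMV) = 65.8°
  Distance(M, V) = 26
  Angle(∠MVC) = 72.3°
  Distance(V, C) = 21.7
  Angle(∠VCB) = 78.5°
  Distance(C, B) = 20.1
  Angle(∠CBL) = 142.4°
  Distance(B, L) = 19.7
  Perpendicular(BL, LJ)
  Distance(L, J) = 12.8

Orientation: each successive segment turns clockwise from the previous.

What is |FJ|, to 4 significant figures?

49.71

F is at the origin; FD runs at -114.7° with length 26.3, so D = (-10.99, -23.89). ∠FDM = 130.8° gives DM at -163.9° from the x-axis; with |DM| = 22.8, M = (-32.90, -30.22). ∠DMV = 65.8° gives MV at 81.90° from the x-axis; with |MV| = 26.0, V = (-29.23, -4.476). ∠MVC = 72.3° gives VC at -25.80° from the x-axis; with |VC| = 21.7, C = (-9.695, -13.92). ∠VCB = 78.5° gives CB at -127.3° from the x-axis; with |CB| = 20.1, B = (-21.88, -29.91). ∠CBL = 142.4° gives BL at -164.9° from the x-axis; with |BL| = 19.7, L = (-40.90, -35.04). BL is perpendicular to LJ, so LJ runs at 105.1°; with |LJ| = 12.8, J = (-44.23, -22.68). Then |FJ| = |J − F| = 49.71.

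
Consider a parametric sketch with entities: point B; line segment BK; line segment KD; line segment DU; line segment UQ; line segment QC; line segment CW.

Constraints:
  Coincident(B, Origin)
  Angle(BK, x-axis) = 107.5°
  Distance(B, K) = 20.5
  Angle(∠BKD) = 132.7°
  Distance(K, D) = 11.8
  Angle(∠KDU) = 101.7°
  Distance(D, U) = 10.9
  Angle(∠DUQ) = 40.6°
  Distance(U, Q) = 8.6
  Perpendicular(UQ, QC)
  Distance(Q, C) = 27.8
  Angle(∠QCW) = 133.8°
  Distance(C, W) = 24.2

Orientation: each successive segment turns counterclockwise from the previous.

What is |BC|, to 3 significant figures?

49.5

B is at the origin; BK runs at 107.5° with length 20.5, so K = (-6.16, 19.6). ∠BKD = 132.7° gives KD at 155° from the x-axis; with |KD| = 11.8, D = (-16.8, 24.6). ∠KDU = 101.7° gives DU at -127° from the x-axis; with |DU| = 10.9, U = (-23.4, 15.9). ∠DUQ = 40.6° gives UQ at 12.5° from the x-axis; with |UQ| = 8.6, Q = (-15.0, 17.7). UQ ⟂ QC, so QC runs at 102°; with |QC| = 27.8, C = (-21.0, 44.9). Then |BC| = |C − B| = 49.5.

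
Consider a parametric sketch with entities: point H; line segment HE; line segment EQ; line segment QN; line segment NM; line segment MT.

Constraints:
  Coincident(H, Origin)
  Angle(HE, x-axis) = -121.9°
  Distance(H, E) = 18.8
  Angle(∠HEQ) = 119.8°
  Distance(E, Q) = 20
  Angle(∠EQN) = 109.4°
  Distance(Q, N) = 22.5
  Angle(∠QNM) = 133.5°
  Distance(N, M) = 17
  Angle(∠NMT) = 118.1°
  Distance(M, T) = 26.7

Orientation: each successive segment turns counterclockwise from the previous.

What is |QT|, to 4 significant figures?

45.64

∠QNM = 133.5° gives NM at 55.40° from the x-axis; with |NM| = 17.0, M = (31.43, -16.10). ∠NMT = 118.1° gives MT at 117.3° from the x-axis; with |MT| = 26.7, T = (19.18, 7.630). Then |QT| = |T − Q| = 45.64.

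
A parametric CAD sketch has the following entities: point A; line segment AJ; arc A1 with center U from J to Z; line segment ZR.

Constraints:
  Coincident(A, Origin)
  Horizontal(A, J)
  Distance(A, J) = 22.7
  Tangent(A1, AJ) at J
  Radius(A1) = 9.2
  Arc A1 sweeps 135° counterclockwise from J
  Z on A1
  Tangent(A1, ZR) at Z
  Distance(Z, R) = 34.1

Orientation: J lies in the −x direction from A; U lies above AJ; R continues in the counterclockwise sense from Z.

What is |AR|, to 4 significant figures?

56.66

A is at the origin; AJ is horizontal with |AJ| = 22.7 and J on the −x side, so J = (-22.70, 0.000). Tangency of A1 to AJ means the radius UJ is perpendicular to AJ, so U = J + (0, 9.2) = (-22.70, 9.200). On A1, J sits at bearing -90° from U; a 135° counterclockwise sweep puts Z at bearing 45°, so Z = U + 9.2·(cos 45°, sin 45°) = (-16.19, 15.71). Since A1 is tangent to ZR there, UZ ⟂ ZR, so ZR runs along (−sin 45°, cos 45°); with |ZR| = 34.1, R = (-40.31, 39.82). Then |AR| = |R − A| = 56.66.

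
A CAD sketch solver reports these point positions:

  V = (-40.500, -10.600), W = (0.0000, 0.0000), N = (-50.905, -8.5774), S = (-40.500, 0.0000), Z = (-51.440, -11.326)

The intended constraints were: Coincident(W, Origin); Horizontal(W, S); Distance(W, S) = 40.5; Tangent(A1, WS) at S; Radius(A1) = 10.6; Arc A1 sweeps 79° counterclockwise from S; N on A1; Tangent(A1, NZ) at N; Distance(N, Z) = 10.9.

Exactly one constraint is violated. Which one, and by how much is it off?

Distance(N, Z) = 10.9 — off by 8.10.

W = (0.00, 0.00) ✓; W.y = 0.00, S.y = 0.00 ✓; |WS| = 40.50 ✓; ∠(VS, SW) = 90.00° ✓; |VS| = 10.60 ✓; bearing(V→N) − bearing(V→S) = 79.00° ✓; |VN| = 10.60 ✓; ∠(VN, NZ) = 90.01° ✓; |NZ| = 2.800 ✗.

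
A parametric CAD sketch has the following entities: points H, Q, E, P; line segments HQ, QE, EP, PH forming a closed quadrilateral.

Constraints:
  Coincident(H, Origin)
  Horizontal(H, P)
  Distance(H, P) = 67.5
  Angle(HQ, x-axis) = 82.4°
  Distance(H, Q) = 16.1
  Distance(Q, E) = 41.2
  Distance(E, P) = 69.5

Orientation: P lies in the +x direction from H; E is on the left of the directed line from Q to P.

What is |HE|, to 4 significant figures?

56.55

H is at the origin; H and P share the same y with |HP| = 67.5 and P in +x, so P = (67.5, 0). HQ runs at 82.4° with |HQ| = 16.1, so Q = (2.129, 15.96). E is determined by |QE| = 41.2 and |EP| = 69.5 together: it lies at the intersection of circle(Q, 41.2) and circle(P, 69.5). With |QP| = 67.29, the foot of the radical line on QP is 10.37 from Q and the perpendicular offset is √(41.2² − 10.37²) = 39.87. Taking the left-of-QP solution: E = (21.66, 52.24).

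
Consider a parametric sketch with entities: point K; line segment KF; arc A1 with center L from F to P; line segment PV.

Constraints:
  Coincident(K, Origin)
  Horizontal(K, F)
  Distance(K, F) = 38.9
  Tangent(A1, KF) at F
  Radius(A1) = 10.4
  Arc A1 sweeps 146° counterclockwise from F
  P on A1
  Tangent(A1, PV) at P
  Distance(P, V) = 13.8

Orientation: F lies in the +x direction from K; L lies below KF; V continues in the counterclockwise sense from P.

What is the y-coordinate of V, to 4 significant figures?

-26.74

On A1, F sits at bearing 90° from L; a 146° counterclockwise sweep puts P at bearing 236°, so P = L + 10.4·(cos 236°, sin 236°) = (33.08, -19.02). Since A1 is tangent to PV there, LP ⟂ PV, so PV runs along (−sin 236°, cos 236°); with |PV| = 13.8, V = (44.53, -26.74). So V.y = -26.74.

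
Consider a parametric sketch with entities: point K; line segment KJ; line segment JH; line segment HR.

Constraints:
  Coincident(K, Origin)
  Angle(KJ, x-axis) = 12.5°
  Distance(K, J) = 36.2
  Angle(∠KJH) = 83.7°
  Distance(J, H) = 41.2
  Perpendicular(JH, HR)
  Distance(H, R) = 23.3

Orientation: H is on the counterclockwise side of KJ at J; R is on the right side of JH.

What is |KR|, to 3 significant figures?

70.0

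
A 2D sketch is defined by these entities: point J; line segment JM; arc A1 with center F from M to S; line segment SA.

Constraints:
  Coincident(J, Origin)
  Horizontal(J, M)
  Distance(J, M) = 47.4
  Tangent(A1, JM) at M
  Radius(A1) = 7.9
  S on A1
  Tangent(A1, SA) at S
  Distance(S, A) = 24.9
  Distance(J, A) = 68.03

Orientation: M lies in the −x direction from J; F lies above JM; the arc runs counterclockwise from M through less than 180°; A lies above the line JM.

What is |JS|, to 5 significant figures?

44.412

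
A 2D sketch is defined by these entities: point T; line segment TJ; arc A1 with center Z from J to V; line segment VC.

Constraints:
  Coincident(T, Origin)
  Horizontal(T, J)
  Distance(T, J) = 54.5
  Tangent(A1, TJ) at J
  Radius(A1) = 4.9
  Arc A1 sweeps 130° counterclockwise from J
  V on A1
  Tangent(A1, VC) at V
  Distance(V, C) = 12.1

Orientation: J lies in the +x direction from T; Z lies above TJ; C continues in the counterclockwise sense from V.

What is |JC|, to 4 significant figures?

17.78

T is at the origin; T and J share the same y with |TJ| = 54.5 and J on the +x side, so J = (54.50, 0.000). A1 meets TJ tangentially, so ZJ is at right angles to TJ, so Z = J + (0, 4.9) = (54.50, 4.900). On A1, J sits at bearing -90° from Z; a 130° counterclockwise sweep puts V at bearing 40°, so V = Z + 4.9·(cos 40°, sin 40°) = (58.25, 8.050). The tangent condition forces ZV to be normal to VC, so VC runs along (−sin 40°, cos 40°); with |VC| = 12.1, C = (50.48, 17.32). Then |JC| = |C − J| = 17.78.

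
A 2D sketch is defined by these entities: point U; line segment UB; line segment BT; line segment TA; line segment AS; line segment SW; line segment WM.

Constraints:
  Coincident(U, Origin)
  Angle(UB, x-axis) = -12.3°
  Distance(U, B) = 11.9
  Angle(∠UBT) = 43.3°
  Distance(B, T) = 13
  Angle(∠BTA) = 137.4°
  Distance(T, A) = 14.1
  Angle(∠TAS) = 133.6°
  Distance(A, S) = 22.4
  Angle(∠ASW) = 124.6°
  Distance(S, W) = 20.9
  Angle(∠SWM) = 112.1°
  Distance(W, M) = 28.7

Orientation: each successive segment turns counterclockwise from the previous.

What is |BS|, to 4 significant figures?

39.81

∠BTA = 137.4° gives TA at 167.0° from the x-axis; with |TA| = 14.1, A = (-9.456, 11.36). ∠TAS = 133.6° gives AS at -146.6° from the x-axis; with |AS| = 22.4, S = (-28.16, -0.9675). Then |BS| = |S − B| = 39.81.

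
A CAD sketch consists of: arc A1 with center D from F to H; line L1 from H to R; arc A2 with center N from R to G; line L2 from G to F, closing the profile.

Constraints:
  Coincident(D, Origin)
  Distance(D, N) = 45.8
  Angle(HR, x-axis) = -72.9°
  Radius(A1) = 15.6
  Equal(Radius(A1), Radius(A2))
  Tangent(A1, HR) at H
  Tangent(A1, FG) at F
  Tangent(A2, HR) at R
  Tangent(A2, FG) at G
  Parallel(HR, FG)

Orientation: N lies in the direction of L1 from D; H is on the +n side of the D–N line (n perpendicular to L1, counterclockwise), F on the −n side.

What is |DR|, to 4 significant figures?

48.38

The slot axis is L1's direction at -72.9°, so u = (cos -72.9°, sin -72.9°) = (0.2940, -0.9558) and n = (−sin -72.9°, cos -72.9°) = (0.9558, 0.2940). D is at the origin and N lies 45.8 along u from D, so N = 45.8·u = (13.47, -43.78). Tangency of A1 to both parallel lines with radius 15.6 puts H and F at D ± 15.6·n: H = (14.91, 4.587), F = (-14.91, -4.587). Equal radii place R and G the same way about N: R = N + 15.6·n = (28.38, -39.19), G = N − 15.6·n = (-1.443, -48.36). Then |DR| = |R − D| = 48.38.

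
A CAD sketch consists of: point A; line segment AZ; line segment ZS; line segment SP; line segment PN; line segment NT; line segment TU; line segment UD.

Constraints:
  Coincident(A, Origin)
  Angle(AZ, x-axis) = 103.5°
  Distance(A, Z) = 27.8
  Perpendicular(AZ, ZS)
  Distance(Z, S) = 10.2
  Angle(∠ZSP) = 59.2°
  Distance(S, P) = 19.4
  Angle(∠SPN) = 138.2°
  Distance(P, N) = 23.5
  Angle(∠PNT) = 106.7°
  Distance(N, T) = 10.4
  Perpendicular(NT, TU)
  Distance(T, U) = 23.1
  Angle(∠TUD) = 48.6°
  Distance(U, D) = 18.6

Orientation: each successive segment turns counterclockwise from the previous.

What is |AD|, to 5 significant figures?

13.347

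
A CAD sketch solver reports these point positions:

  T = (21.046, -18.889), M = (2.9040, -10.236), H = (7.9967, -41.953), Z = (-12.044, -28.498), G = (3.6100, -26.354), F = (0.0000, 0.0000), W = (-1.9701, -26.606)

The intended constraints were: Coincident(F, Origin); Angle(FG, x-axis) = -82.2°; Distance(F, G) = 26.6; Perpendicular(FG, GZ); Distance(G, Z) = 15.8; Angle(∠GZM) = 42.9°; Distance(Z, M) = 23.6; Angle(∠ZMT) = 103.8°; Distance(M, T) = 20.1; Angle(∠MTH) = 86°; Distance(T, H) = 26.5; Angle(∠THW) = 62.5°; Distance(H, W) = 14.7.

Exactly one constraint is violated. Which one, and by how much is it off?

Distance(H, W) = 14.7 — off by 3.60.

F = (0.00, 0.00) ✓; FG at -82.20° ✓; |FG| = 26.60 ✓; ∠(FG, GZ) = 90.00° ✓; |GZ| = 15.80 ✓; ∠GZM = 42.90° ✓; |ZM| = 23.60 ✓; ∠ZMT = 103.8° ✓; |MT| = 20.10 ✓; ∠MTH = 86.00° ✓; |TH| = 26.50 ✓; ∠THW = 62.50° ✓; |HW| = 18.30 ✗.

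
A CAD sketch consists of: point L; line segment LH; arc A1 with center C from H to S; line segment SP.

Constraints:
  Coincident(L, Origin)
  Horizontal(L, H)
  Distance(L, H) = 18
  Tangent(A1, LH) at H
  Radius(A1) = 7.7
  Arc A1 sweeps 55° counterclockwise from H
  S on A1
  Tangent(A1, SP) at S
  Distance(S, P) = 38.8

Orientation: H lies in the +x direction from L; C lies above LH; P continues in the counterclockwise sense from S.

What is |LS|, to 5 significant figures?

24.528

L is at the origin; LH is horizontal with |LH| = 18.0 and H on the +x side, so H = (18.000, 0.0000). Tangency of A1 to LH means the radius CH is perpendicular to LH, so C = H + (0, 7.7) = (18.000, 7.7000). On A1, H sits at bearing -90° from C; a 55° counterclockwise sweep puts S at bearing -35°, so S = C + 7.7·(cos -35°, sin -35°) = (24.307, 3.2835). Then |LS| = |S − L| = 24.528.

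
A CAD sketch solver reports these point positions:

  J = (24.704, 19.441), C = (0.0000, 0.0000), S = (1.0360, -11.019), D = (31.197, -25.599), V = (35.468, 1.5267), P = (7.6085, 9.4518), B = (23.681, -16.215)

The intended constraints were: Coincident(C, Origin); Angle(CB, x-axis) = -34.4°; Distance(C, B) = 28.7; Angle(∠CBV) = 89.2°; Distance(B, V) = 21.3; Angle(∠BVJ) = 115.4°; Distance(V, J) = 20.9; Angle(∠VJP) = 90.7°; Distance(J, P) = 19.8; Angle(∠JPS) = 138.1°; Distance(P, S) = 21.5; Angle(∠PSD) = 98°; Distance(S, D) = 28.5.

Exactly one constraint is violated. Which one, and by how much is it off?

Distance(S, D) = 28.5 — off by 5.00.

C = (0.00, 0.00) ✓; CB at -34.40° ✓; |CB| = 28.70 ✓; ∠CBV = 89.20° ✓; |BV| = 21.30 ✓; ∠BVJ = 115.4° ✓; |VJ| = 20.90 ✓; ∠VJP = 90.70° ✓; |JP| = 19.80 ✓; ∠JPS = 138.1° ✓; |PS| = 21.50 ✓; ∠PSD = 98.00° ✓; |SD| = 33.50 ✗.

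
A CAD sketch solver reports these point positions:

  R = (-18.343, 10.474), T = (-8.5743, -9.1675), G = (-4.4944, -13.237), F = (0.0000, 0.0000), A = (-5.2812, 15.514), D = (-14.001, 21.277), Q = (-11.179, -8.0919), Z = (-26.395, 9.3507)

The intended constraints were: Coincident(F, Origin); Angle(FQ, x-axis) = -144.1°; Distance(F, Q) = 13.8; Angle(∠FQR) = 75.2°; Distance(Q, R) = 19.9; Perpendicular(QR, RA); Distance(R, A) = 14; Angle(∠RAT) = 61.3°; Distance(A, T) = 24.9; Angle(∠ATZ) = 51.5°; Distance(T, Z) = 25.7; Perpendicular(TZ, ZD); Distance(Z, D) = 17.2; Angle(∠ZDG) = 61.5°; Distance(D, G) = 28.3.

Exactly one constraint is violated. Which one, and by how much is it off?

Distance(D, G) = 28.3 — off by 7.50.

F = (0.00, 0.00) ✓; FQ at -144.1° ✓; |FQ| = 13.80 ✓; ∠FQR = 75.20° ✓; |QR| = 19.90 ✓; ∠(QR, RA) = 90.00° ✓; |RA| = 14.00 ✓; ∠RAT = 61.30° ✓; |AT| = 24.90 ✓; ∠ATZ = 51.50° ✓; |TZ| = 25.70 ✓; ∠(TZ, ZD) = 90.00° ✓; |ZD| = 17.20 ✓; ∠ZDG = 61.50° ✓; |DG| = 35.80 ✗.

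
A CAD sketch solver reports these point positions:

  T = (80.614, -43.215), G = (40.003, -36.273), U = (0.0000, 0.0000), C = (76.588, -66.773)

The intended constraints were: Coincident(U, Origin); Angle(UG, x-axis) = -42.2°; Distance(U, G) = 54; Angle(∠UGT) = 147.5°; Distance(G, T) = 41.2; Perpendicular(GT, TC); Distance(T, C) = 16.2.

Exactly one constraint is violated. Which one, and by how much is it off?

Distance(T, C) = 16.2 — off by 7.70.

U = (0.00, 0.00) ✓; UG at -42.20° ✓; |UG| = 54.00 ✓; ∠UGT = 147.5° ✓; |GT| = 41.20 ✓; ∠(GT, TC) = 90.00° ✓; |TC| = 23.90 ✗.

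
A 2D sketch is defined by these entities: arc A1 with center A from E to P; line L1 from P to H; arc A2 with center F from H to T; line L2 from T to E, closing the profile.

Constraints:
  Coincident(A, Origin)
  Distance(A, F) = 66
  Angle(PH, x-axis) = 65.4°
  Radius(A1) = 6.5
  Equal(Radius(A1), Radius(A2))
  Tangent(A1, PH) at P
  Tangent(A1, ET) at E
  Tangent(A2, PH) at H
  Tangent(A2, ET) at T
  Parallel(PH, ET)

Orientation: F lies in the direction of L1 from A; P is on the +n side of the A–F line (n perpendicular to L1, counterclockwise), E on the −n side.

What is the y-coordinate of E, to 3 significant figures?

-2.71

The slot axis is L1's direction at 65.4°, so u = (cos 65.4°, sin 65.4°) = (0.416, 0.909) and n = (−sin 65.4°, cos 65.4°) = (-0.909, 0.416). A is at the origin and F lies 66.0 along u from A, so F = 66.0·u = (27.5, 60.0). Tangency of A1 to both parallel lines with radius 6.5 puts P and E at A ± 6.5·n: P = (-5.91, 2.71), E = (5.91, -2.71). So E.y = -2.71.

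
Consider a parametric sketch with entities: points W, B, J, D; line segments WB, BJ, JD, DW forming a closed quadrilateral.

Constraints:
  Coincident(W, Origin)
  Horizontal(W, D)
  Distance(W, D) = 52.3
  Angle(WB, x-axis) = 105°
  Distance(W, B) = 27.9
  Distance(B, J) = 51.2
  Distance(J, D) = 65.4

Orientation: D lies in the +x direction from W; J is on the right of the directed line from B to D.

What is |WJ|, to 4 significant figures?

25.66

Checks: |BJ| = 51.20 ✓; |JD| = 65.40 ✓.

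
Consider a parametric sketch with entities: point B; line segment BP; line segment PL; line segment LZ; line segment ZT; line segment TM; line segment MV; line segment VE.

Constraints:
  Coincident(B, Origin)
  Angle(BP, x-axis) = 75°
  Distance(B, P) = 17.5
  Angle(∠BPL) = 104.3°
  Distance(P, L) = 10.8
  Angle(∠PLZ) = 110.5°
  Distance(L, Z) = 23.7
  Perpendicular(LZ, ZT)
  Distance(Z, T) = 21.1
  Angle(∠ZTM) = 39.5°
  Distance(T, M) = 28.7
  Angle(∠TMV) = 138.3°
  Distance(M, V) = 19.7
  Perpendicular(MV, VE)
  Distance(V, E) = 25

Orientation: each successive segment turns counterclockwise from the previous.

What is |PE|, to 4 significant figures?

46.00

∠TMV = 138.3° gives MV at 132.4° from the x-axis; with |MV| = 19.7, V = (-23.01, 34.02). MV is perpendicular to VE, so VE runs at -137.6°; with |VE| = 25.0, E = (-41.47, 17.16). Then |PE| = |E − P| = 46.00.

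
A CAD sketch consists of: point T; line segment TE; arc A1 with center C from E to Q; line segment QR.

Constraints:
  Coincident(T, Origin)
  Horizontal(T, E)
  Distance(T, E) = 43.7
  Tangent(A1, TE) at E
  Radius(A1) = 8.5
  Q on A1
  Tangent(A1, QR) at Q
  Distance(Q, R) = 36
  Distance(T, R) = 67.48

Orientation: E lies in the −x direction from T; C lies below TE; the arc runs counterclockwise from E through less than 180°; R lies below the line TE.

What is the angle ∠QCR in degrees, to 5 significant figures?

76.715°

T is at the origin; TE is horizontal with |TE| = 43.7 and E on the −x side, so E = (-43.700, 0.0000). A1 meets TE tangentially, so CE is at right angles to TE, so C = E + (0, -8.5) = (-43.700, -8.5000). Since CQ ⟂ QR (tangency), |CR| = √(8.5² + 36.0²) = 36.990 regardless of where Q sits on A1. So R lies on both circle(T, 67.48) and circle(C, 36.990); the below-TE intersection is R = (-50.392, -44.879). Q is the foot of the tangent from R: Q = (-52.189, -8.9243).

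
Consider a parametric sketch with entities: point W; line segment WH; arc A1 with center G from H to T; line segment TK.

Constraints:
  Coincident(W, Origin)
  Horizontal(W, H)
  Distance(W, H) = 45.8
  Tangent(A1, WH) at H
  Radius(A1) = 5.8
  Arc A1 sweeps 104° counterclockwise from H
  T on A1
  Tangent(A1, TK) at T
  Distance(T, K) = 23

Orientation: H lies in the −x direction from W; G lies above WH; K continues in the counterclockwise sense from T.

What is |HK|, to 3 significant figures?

29.5

On A1, H sits at bearing -90° from G; a 104° counterclockwise sweep puts T at bearing 14°, so T = G + 5.8·(cos 14°, sin 14°) = (-40.2, 7.20). The tangent condition forces GT to be normal to TK, so TK runs along (−sin 14°, cos 14°); with |TK| = 23.0, K = (-45.7, 29.5). Then |HK| = |K − H| = 29.5.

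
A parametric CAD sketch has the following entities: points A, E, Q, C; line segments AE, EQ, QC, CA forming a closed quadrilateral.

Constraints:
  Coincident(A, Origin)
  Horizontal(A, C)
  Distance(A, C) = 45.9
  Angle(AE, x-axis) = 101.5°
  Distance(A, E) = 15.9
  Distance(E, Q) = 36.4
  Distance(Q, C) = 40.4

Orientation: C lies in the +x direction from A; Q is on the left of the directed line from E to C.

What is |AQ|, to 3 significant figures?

44.9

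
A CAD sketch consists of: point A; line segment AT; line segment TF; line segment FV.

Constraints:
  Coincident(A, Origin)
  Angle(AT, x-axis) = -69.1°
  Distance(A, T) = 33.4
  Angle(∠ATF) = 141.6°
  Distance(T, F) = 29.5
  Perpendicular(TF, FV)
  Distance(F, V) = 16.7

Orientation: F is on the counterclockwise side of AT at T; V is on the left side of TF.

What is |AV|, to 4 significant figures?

55.82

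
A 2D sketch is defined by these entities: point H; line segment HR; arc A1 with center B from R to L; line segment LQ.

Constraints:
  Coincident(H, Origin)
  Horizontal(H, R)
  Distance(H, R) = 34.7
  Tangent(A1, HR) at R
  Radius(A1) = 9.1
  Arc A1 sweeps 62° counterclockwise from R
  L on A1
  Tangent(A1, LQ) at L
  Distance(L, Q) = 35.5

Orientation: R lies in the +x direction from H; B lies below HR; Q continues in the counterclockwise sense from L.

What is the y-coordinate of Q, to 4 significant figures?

-36.17

H is at the origin; H and R share the same y with |HR| = 34.7 and R on the +x side, so R = (34.70, 0.000). A1 meets HR tangentially, so BR is at right angles to HR, so B = R + (0, -9.1) = (34.70, -9.100). On A1, R sits at bearing 90° from B; a 62° counterclockwise sweep puts L at bearing 152°, so L = B + 9.1·(cos 152°, sin 152°) = (26.67, -4.828). A1 meets LQ tangentially, so BL is at right angles to LQ, so LQ runs along (−sin 152°, cos 152°); with |LQ| = 35.5, Q = (9.999, -36.17). So Q.y = -36.17.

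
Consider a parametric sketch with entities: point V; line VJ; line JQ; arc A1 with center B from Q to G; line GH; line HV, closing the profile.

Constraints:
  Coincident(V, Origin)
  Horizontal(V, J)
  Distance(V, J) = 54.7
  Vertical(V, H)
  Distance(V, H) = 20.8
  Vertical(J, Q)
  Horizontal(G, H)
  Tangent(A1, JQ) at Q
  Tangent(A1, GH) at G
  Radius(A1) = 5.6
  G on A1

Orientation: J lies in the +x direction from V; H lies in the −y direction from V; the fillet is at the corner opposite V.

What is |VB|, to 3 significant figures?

51.4

VH is vertical with |VH| = 20.8 and H on the −y side, so H = (0.00, -20.8). The virtual corner opposite V is at (54.7, -20.8). The tangent condition forces BQ to be normal to JQ and A1 meets GH tangentially, so BG is at right angles to GH, with radius 5.6, so the center B sits 5.6 in from both sides at B = (49.1, -15.2). Then |VB| = |B − V| = 51.4.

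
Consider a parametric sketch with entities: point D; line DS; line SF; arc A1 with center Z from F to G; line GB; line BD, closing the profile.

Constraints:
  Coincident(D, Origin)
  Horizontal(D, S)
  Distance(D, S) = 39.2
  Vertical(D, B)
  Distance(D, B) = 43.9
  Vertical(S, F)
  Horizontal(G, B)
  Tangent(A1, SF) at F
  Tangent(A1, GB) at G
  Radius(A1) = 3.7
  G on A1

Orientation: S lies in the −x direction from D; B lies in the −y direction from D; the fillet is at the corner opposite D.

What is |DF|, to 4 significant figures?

56.15

D is at the origin; DS is horizontal with |DS| = 39.2 and S on the −x side, so S = (-39.20, 0.000). DB is vertical with |DB| = 43.9 and B on the −y side, so B = (0.000, -43.90). The virtual corner opposite D is at (-39.20, -43.90). Since A1 is tangent to SF there, ZF ⟂ SF and since A1 is tangent to GB there, ZG ⟂ GB, with radius 3.7, so the center Z sits 3.7 in from both sides at Z = (-35.50, -40.20). That places the tangent points at F = (-39.20, -40.20) on SF and G = (-35.50, -43.90) on GB. Then |DF| = |F − D| = 56.15.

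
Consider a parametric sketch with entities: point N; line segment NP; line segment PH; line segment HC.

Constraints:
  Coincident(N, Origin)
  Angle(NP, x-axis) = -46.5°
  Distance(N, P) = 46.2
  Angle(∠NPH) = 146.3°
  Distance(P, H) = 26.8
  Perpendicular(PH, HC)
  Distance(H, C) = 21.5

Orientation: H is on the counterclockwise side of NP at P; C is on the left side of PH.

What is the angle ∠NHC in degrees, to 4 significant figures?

68.55°

N is at the origin; NP runs at -46.5° with length 46.2, so P = 46.2·(cos -46.5°, sin -46.5°) = (31.80, -33.51). ∠NPH = 146.3°, so PH runs at -46.5° + (180° − 146.3°) = -12.80° from the x-axis; with |PH| = 26.8, H = P + 26.8·(cos -12.80°, sin -12.80°) = (57.94, -39.45). PH ⟂ HC; with |HC| = 21.5 on the left of PH, C = H + 21.5·(0.2215, 0.9751) = (62.70, -18.48). Then cos ∠NHC = HN·HC / (|HN||HC|), giving 68.55°.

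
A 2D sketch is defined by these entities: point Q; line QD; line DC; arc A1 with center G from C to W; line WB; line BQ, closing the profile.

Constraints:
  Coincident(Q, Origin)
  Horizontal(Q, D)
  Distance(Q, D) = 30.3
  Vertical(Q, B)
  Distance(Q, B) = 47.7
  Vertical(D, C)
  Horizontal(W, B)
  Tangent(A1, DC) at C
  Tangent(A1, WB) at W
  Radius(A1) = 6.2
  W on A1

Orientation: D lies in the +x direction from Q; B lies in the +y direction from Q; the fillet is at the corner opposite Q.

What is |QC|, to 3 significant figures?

51.4

Q is at the origin; QD is horizontal with |QD| = 30.3 and D on the +x side, so D = (30.3, 0.00). Q and B share the same x with |QB| = 47.7 and B on the +y side, so B = (0.00, 47.7). The virtual corner opposite Q is at (30.3, 47.7). The tangent condition forces GC to be normal to DC and A1 meets WB tangentially, so GW is at right angles to WB, with radius 6.2, so the center G sits 6.2 in from both sides at G = (24.1, 41.5). That places the tangent points at C = (30.3, 41.5) on DC and W = (24.1, 47.7) on WB. Then |QC| = |C − Q| = 51.4.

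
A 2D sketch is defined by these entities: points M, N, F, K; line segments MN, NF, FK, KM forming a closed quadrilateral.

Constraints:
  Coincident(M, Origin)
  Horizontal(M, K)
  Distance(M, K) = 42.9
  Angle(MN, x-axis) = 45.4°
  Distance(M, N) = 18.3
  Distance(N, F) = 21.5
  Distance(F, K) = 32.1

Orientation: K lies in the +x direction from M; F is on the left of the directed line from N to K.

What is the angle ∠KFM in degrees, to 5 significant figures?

72.366°

Checks: |NF| = 21.50 ✓; |FK| = 32.10 ✓.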